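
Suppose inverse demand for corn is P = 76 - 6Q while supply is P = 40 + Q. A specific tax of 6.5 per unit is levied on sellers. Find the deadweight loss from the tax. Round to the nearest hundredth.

Without the tax, 76 - 6Q = 40 + Q so Q* = 5.1429 and P* = 45.1429.
With the tax, sellers need 6.5 more per unit: 76 - 6Q = 40 + Q + 6.5, so Q_t = 4.2143. Buyers pay P_b = 50.7143; sellers receive P_s = P_b - 6.5 = 44.2143.
The welfare triangle lost has base Q* - Q_t = 0.9286 and height t = 6.5, so DWL = (1/2)(0.9286)(6.5) = 3.0179.

3.02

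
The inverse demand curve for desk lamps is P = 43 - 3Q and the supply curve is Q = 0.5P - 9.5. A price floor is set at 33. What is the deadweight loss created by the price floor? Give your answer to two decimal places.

Rewriting supply in inverse form: P = 19 + 2Q.
Without the control, 43 - 3Q = 19 + 2Q so Q* = 4.8 and P* = 28.6.
At P = 33, buyers demand (43 - 33)/3 = 3.3333 while sellers would supply more, so the quantity traded is 3.3333 at price 33.
At Q = 3.3333 the demand price is 33 and the supply price is 25.6667. Deadweight loss is the triangle between the curves from 3.3333 to 4.8: (1/2)(33 - 25.6667)(4.8 - 3.3333) = 5.3778.

5.38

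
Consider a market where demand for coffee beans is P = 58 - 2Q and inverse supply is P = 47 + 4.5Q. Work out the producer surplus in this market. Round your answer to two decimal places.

Setting demand equal to supply, 11 = 6.5Q, so Q* = 1.6923 and P* = 54.6154.
PS is the area between P* and the supply curve from 0 to Q*: (1/2)(1.6923)(7.6154) = 6.4438.

6.44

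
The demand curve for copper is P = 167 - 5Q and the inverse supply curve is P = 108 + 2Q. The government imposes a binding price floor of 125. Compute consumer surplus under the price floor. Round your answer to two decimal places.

176.40

Free-market equilibrium: 167 - 5Q = 108 + 2Q gives Q* = 8.4286, P* = 124.8571.
At the floor price 125, quantity demanded is (167 - 125)/5 = 8.4; demand is the short side, so Q = 8.4 trades at P = 125.
CS is the triangle under demand above 125: (1/2)(8.4)(167 - 125) = 176.4.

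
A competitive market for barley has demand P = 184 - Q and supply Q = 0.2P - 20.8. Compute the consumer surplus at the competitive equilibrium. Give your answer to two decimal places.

88.89

Rewriting supply in inverse form: P = 104 + 5Q.
Set 184 - Q = 104 + 5Q, which gives 80 = 6Q, so Q* = 13.3333 and P* = 184 - (13.3333) = 170.6667.
Consumer surplus is the triangle under demand above P*: (1/2)(13.3333)(184 - 170.6667) = (1/2)(13.3333)(13.3333) = 88.8889.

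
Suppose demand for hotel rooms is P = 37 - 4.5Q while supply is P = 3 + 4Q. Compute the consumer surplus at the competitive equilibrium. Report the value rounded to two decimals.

Set 37 - 4.5Q = 3 + 4Q, which gives 34 = 8.5Q, so Q* = 4 and P* = 37 - 4.5(4) = 19.
The demand choke price is 37, so CS = (1/2)(Q*)(37 - P*) = (1/2)(4)(18) = 36.

36.00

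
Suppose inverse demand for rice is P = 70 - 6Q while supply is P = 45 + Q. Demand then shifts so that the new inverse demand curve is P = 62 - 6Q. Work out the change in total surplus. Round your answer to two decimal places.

-24.00

Initial equilibrium: Q_0 = 3.5714, P_0 = 48.5714; CS_0 = (1/2)(3.5714)(21.4286) = 38.2653, PS_0 = (1/2)(3.5714)(3.5714) = 6.3776.
New equilibrium: 62 - 6Q = 45 + Q gives Q_1 = 2.4286, P_1 = 47.4286; CS_1 = 17.6939, PS_1 = 2.949.
Change in total surplus = (17.6939 + 2.949) - (38.2653 + 6.3776) = -24.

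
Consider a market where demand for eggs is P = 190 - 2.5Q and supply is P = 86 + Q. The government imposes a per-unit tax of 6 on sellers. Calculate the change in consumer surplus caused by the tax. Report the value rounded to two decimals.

Pre-tax equilibrium: 190 - 2.5Q = 86 + Q gives Q* = 29.7143, P* = 115.7143.
A tax on sellers shifts supply up by 6: 190 - 2.5Q = 86 + Q + 6, so Q_t = 28. Buyers pay P_b = 120; sellers receive P_s = P_b - 6 = 114.
CS falls from (1/2)(29.7143)(74.2857) = 1103.6735 to (1/2)(28)(70) = 980, a change of -123.6735.

-123.67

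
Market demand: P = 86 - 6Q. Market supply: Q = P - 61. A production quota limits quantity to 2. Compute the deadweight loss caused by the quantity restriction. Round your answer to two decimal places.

8.64

Rewriting supply in inverse form: P = 61 + Q.
Unrestricted equilibrium: Q* = (86 - 61)/(6 + 1) = 3.5714.
At Q = 2 the demand price is 86 - 6(2) = 74 and the supply price is 61 + (2) = 63.
Deadweight loss is the triangle between the curves from 2 to 3.5714: (1/2)(74 - 63)(3.5714 - 2) = 8.6429.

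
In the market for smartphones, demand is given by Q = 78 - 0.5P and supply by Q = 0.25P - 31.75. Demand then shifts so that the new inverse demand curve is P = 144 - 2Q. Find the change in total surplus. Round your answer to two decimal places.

-46.00

Rewriting demand in inverse form: P = 156 - 2Q.
Rewriting supply in inverse form: P = 127 + 4Q.
Initial equilibrium: Q_0 = 4.8333, P_0 = 146.3333; CS_0 = (1/2)(4.8333)(9.6667) = 23.3611, PS_0 = (1/2)(4.8333)(19.3333) = 46.7222.
New equilibrium: 144 - 2Q = 127 + 4Q gives Q_1 = 2.8333, P_1 = 138.3333; CS_1 = 8.0278, PS_1 = 16.0556.
Change in total surplus = (8.0278 + 16.0556) - (23.3611 + 46.7222) = -46.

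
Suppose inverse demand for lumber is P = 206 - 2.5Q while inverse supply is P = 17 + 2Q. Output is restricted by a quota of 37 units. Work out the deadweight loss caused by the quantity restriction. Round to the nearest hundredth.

Unrestricted equilibrium: Q* = (206 - 17)/(2.5 + 2) = 42.
At Q = 37 the demand price is 206 - 2.5(37) = 113.5 and the supply price is 17 + 2(37) = 91.
Deadweight loss is the triangle between the curves from 37 to 42: (1/2)(113.5 - 91)(42 - 37) = 56.25.

56.25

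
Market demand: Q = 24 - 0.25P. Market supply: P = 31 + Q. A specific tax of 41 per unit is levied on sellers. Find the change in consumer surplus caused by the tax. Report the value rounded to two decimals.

Rewriting demand in inverse form: P = 96 - 4Q.
Without the tax, 96 - 4Q = 31 + Q so Q* = 13 and P* = 44.
With the tax, sellers need 41 more per unit: 96 - 4Q = 31 + Q + 41, so Q_t = 4.8. Buyers pay P_b = 76.8; sellers receive P_s = P_b - 41 = 35.8.
Consumers lose the trapezoid between P* and P_b out to Q_t plus the triangle from Q_t to Q*: change in CS = 46.08 - 338 = -291.92.

-291.92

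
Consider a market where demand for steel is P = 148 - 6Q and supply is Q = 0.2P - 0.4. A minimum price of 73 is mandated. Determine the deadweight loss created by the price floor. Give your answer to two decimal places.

3.28

Rewriting supply in inverse form: P = 2 + 5Q.
Without the control, 148 - 6Q = 2 + 5Q so Q* = 13.2727 and P* = 68.3636.
At the floor price 73, quantity demanded is (148 - 73)/6 = 12.5; demand is the short side, so Q = 12.5 trades at P = 73.
The lost-trades triangle has base Q* - 12.5 = 0.7727 and height equal to the gap between the curves at Q = 12.5, which is 73 - 64.5 = 8.5. DWL = (1/2)(0.7727)(8.5) = 3.2841.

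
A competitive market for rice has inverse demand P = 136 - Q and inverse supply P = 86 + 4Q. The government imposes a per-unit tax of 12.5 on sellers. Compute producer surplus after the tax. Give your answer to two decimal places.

112.50

Without the tax, 136 - Q = 86 + 4Q so Q* = 10 and P* = 126.
A tax on sellers shifts supply up by 12.5: 136 - Q = 86 + 4Q + 12.5, so Q_t = 7.5. Buyers pay P_b = 128.5; sellers receive P_s = P_b - 12.5 = 116.
Producer surplus is the triangle above supply below P_s: (1/2)(7.5)(116 - 86) = 112.5.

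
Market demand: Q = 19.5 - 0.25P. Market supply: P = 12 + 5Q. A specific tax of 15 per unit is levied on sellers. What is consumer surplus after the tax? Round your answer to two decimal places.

64.22

Rewriting demand in inverse form: P = 78 - 4Q.
Pre-tax equilibrium: 78 - 4Q = 12 + 5Q gives Q* = 7.3333, P* = 48.6667.
A tax on sellers shifts supply up by 15: 78 - 4Q = 12 + 5Q + 15, so Q_t = 5.6667. Buyers pay P_b = 55.3333; sellers receive P_s = P_b - 15 = 40.3333.
Consumer surplus is the triangle under demand above P_b: (1/2)(5.6667)(78 - 55.3333) = 64.2222.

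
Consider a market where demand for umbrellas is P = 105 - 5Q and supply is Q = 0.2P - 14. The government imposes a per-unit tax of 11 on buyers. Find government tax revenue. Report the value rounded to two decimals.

26.40

Rewriting supply in inverse form: P = 70 + 5Q.
Without the tax, 105 - 5Q = 70 + 5Q so Q* = 3.5 and P* = 87.5.
A tax on buyers shifts demand down by 11: (105 - 11) - 5Q = 70 + 5Q, so Q_t = 2.4. Buyers pay P_b = 93; sellers receive P_s = P_b - 11 = 82.
Tax revenue = t x Q_t = 11 x 2.4 = 26.4.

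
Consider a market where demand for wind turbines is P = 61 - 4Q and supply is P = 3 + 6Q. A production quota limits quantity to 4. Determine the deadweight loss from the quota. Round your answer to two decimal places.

16.20

Unrestricted equilibrium: Q* = (61 - 3)/(4 + 6) = 5.8.
At Q = 4 the demand price is 61 - 4(4) = 45 and the supply price is 3 + 6(4) = 27.
Deadweight loss is the triangle between the curves from 4 to 5.8: (1/2)(45 - 27)(5.8 - 4) = 16.2.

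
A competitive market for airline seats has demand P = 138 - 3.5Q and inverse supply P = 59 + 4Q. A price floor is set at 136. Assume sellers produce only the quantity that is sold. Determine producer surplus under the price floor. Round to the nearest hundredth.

43.35

Free-market equilibrium: 138 - 3.5Q = 59 + 4Q gives Q* = 10.5333, P* = 101.1333.
At P = 136, buyers demand (138 - 136)/3.5 = 0.5714 while sellers would supply more, so the quantity traded is 0.5714 at price 136.
The supply price at Q = 0.5714 is 61.2857. PS is the trapezoid between 136 and supply over [0, 0.5714]: (1/2)[(136 - 59) + (136 - 61.2857)](0.5714) = 43.3469.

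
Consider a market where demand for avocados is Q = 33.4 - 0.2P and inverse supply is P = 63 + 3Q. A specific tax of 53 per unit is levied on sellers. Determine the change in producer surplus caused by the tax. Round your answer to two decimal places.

-192.54

Rewriting demand in inverse form: P = 167 - 5Q.
Pre-tax equilibrium: 167 - 5Q = 63 + 3Q gives Q* = 13, P* = 102.
A tax on sellers shifts supply up by 53: 167 - 5Q = 63 + 3Q + 53, so Q_t = 6.375. Buyers pay P_b = 135.125; sellers receive P_s = P_b - 53 = 82.125.
PS falls from (1/2)(13)(39) = 253.5 to (1/2)(6.375)(19.125) = 60.9609, a change of -192.5391.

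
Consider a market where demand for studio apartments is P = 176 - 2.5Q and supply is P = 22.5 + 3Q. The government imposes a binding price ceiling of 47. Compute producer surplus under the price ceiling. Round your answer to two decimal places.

100.04

Free-market equilibrium: 176 - 2.5Q = 22.5 + 3Q gives Q* = 27.9091, P* = 106.2273.
At P = 47, sellers supply (47 - 22.5)/3 = 8.1667 while buyers want more, so the quantity traded is 8.1667 at price 47.
PS is the triangle above supply below 47: (1/2)(8.1667)(47 - 22.5) = 100.0417.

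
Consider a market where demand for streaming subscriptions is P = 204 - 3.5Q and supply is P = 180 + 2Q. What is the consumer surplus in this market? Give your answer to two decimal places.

Equilibrium: 204 - 3.5Q = 180 + 2Q, so Q* = 4.3636 and P* = 188.7273.
CS is the area between the demand curve and P* from 0 to Q*: (1/2)(4.3636)(15.2727) = 33.3223.

33.32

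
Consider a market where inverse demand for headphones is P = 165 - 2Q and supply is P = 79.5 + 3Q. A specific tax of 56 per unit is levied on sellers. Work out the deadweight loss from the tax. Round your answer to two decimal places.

Pre-tax equilibrium: 165 - 2Q = 79.5 + 3Q gives Q* = 17.1, P* = 130.8.
With the tax, sellers need 56 more per unit: 165 - 2Q = 79.5 + 3Q + 56, so Q_t = 5.9. Buyers pay P_b = 153.2; sellers receive P_s = P_b - 56 = 97.2.
The welfare triangle lost has base Q* - Q_t = 11.2 and height t = 56, so DWL = (1/2)(11.2)(56) = 313.6.

313.60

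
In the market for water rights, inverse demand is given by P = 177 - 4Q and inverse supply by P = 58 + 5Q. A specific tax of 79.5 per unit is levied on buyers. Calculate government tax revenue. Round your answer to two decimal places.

Pre-tax equilibrium: 177 - 4Q = 58 + 5Q gives Q* = 13.2222, P* = 124.1111.
A tax on buyers shifts demand down by 79.5: (177 - 79.5) - 4Q = 58 + 5Q, so Q_t = 4.3889. Buyers pay P_b = 159.4444; sellers receive P_s = P_b - 79.5 = 79.9444.
Revenue is the tax times quantity traded: 79.5 x 4.3889 = 348.9167.

348.92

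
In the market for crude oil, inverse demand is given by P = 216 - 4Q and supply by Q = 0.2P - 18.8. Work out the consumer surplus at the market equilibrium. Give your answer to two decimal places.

367.51

Rewriting supply in inverse form: P = 94 + 5Q.
Setting demand equal to supply, 122 = 9Q, so Q* = 13.5556 and P* = 161.7778.
The demand choke price is 216, so CS = (1/2)(Q*)(216 - P*) = (1/2)(13.5556)(54.2222) = 367.5062.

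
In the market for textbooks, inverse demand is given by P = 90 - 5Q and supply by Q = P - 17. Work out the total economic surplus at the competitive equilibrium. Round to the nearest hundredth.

444.08

Rewriting supply in inverse form: P = 17 + Q.
Equilibrium: 90 - 5Q = 17 + Q, so Q* = 12.1667 and P* = 29.1667.
CS = (1/2)(12.1667)(60.8333) = 370.0694 and PS = (1/2)(12.1667)(12.1667) = 74.0139, so total surplus = 444.0833.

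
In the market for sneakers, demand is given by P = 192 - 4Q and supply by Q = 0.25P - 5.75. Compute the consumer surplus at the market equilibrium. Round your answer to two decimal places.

892.53

Rewriting supply in inverse form: P = 23 + 4Q.
Setting demand equal to supply, 169 = 8Q, so Q* = 21.125 and P* = 107.5.
CS is the area between the demand curve and P* from 0 to Q*: (1/2)(21.125)(84.5) = 892.5312.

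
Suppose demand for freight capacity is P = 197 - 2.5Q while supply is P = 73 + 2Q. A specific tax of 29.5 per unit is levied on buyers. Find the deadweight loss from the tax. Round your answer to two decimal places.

Without the tax, 197 - 2.5Q = 73 + 2Q so Q* = 27.5556 and P* = 128.1111.
With the tax, buyers' net willingness to pay falls by 29.5: (197 - 29.5) - 2.5Q = 73 + 2Q, so Q_t = 21. Buyers pay P_b = 144.5; sellers receive P_s = P_b - 29.5 = 115.
Deadweight loss is the triangle between the curves from Q_t to Q*: (1/2)(27.5556 - 21)(29.5) = 96.6944.

96.69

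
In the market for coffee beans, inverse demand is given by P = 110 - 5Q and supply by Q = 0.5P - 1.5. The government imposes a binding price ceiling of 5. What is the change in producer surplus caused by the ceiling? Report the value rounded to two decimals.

-232.65

Rewriting supply in inverse form: P = 3 + 2Q.
Free-market equilibrium: 110 - 5Q = 3 + 2Q gives Q* = 15.2857, P* = 33.5714.
At P = 5, sellers supply (5 - 3)/2 = 1 while buyers want more, so the quantity traded is 1 at price 5.
PS goes from (1/2)(15.2857)(30.5714) = 233.6531 to 1 (computed as (5 - 3)(1) - (1/2)(2)(1)^2), a change of -232.6531.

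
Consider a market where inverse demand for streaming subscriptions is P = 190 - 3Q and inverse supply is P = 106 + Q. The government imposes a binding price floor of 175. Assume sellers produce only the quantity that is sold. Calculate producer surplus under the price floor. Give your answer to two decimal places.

Free-market equilibrium: 190 - 3Q = 106 + Q gives Q* = 21, P* = 127.
At P = 175, buyers demand (190 - 175)/3 = 5 while sellers would supply more, so the quantity traded is 5 at price 175.
The supply price at Q = 5 is 111. PS is the trapezoid between 175 and supply over [0, 5]: (1/2)[(175 - 106) + (175 - 111)](5) = 332.5.

332.50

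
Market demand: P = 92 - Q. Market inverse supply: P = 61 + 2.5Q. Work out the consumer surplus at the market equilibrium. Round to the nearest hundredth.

Set 92 - Q = 61 + 2.5Q, which gives 31 = 3.5Q, so Q* = 8.8571 and P* = 92 - (8.8571) = 83.1429.
The demand choke price is 92, so CS = (1/2)(Q*)(92 - P*) = (1/2)(8.8571)(8.8571) = 39.2245.

39.22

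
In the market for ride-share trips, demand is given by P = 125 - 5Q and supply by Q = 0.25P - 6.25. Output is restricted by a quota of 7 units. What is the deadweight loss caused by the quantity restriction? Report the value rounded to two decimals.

Rewriting supply in inverse form: P = 25 + 4Q.
Without the quota, 125 - 5Q = 25 + 4Q gives Q* = 11.1111.
At Q = 7 the demand price is 125 - 5(7) = 90 and the supply price is 25 + 4(7) = 53.
DWL = (1/2)(gap between curves at 7) x (Q* - 7) = (1/2)(37)(4.1111) = 76.0556.

76.06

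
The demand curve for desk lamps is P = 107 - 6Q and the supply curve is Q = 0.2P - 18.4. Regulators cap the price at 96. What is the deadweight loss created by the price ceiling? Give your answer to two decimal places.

1.75

Rewriting supply in inverse form: P = 92 + 5Q.
Free-market equilibrium: 107 - 6Q = 92 + 5Q gives Q* = 1.3636, P* = 98.8182.
At P = 96, sellers supply (96 - 92)/5 = 0.8 while buyers want more, so the quantity traded is 0.8 at price 96.
The lost-trades triangle has base Q* - 0.8 = 0.5636 and height equal to the gap between the curves at Q = 0.8, which is 102.2 - 96 = 6.2. DWL = (1/2)(0.5636)(6.2) = 1.7473.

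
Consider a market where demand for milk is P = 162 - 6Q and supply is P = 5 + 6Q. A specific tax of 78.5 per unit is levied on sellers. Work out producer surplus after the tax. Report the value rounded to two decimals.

Without the tax, 162 - 6Q = 5 + 6Q so Q* = 13.0833 and P* = 83.5.
A tax on sellers shifts supply up by 78.5: 162 - 6Q = 5 + 6Q + 78.5, so Q_t = 6.5417. Buyers pay P_b = 122.75; sellers receive P_s = P_b - 78.5 = 44.25.
Producer surplus is the triangle above supply below P_s: (1/2)(6.5417)(44.25 - 5) = 128.3802.

128.38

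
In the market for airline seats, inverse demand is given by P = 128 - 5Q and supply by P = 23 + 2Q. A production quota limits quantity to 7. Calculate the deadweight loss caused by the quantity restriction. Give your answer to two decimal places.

Unrestricted equilibrium: Q* = (128 - 23)/(5 + 2) = 15.
At Q = 7 the demand price is 128 - 5(7) = 93 and the supply price is 23 + 2(7) = 37.
DWL = (1/2)(gap between curves at 7) x (Q* - 7) = (1/2)(56)(8) = 224.

224.00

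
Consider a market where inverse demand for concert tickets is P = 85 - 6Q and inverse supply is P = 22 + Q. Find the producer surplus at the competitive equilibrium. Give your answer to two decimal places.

40.50

Equilibrium: 85 - 6Q = 22 + Q, so Q* = 9 and P* = 31.
PS is the area between P* and the supply curve from 0 to Q*: (1/2)(9)(9) = 40.5.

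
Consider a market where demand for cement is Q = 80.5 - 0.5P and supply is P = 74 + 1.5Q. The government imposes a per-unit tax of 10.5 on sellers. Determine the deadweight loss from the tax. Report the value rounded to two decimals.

Rewriting demand in inverse form: P = 161 - 2Q.
Without the tax, 161 - 2Q = 74 + 1.5Q so Q* = 24.8571 and P* = 111.2857.
A tax on sellers shifts supply up by 10.5: 161 - 2Q = 74 + 1.5Q + 10.5, so Q_t = 21.8571. Buyers pay P_b = 117.2857; sellers receive P_s = P_b - 10.5 = 106.7857.
The welfare triangle lost has base Q* - Q_t = 3 and height t = 10.5, so DWL = (1/2)(3)(10.5) = 15.75.

15.75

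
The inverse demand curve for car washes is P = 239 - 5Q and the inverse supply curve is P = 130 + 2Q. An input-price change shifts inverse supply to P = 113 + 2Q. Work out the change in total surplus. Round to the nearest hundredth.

Initial equilibrium: Q_0 = 15.5714, P_0 = 161.1429; CS_0 = (1/2)(15.5714)(77.8571) = 606.1735, PS_0 = (1/2)(15.5714)(31.1429) = 242.4694.
New equilibrium: 239 - 5Q = 113 + 2Q gives Q_1 = 18, P_1 = 149; CS_1 = 810, PS_1 = 324.
Change in total surplus = (810 + 324) - (606.1735 + 242.4694) = 285.3571.

285.36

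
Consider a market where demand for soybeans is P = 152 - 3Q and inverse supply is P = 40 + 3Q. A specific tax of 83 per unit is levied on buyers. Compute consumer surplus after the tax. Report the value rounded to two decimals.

Pre-tax equilibrium: 152 - 3Q = 40 + 3Q gives Q* = 18.6667, P* = 96.
With the tax, buyers' net willingness to pay falls by 83: (152 - 83) - 3Q = 40 + 3Q, so Q_t = 4.8333. Buyers pay P_b = 137.5; sellers receive P_s = P_b - 83 = 54.5.
Consumer surplus is the triangle under demand above P_b: (1/2)(4.8333)(152 - 137.5) = 35.0417.

35.04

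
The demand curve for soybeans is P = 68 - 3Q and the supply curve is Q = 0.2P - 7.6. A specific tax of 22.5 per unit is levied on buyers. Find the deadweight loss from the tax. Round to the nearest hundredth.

31.64

Rewriting supply in inverse form: P = 38 + 5Q.
Without the tax, 68 - 3Q = 38 + 5Q so Q* = 3.75 and P* = 56.75.
With the tax, buyers' net willingness to pay falls by 22.5: (68 - 22.5) - 3Q = 38 + 5Q, so Q_t = 0.9375. Buyers pay P_b = 65.1875; sellers receive P_s = P_b - 22.5 = 42.6875.
Deadweight loss is the triangle between the curves from Q_t to Q*: (1/2)(3.75 - 0.9375)(22.5) = 31.6406.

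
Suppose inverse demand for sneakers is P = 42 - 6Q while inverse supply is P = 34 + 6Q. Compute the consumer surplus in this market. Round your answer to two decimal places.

Set 42 - 6Q = 34 + 6Q, which gives 8 = 12Q, so Q* = 0.6667 and P* = 42 - 6(0.6667) = 38.
Consumer surplus is the triangle under demand above P*: (1/2)(0.6667)(42 - 38) = (1/2)(0.6667)(4) = 1.3333.

1.33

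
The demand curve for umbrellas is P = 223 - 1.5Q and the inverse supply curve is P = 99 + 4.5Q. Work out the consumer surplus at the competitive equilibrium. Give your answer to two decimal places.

320.33

Set 223 - 1.5Q = 99 + 4.5Q, which gives 124 = 6Q, so Q* = 20.6667 and P* = 223 - 1.5(20.6667) = 192.
Consumer surplus is the triangle under demand above P*: (1/2)(20.6667)(223 - 192) = (1/2)(20.6667)(31) = 320.3333.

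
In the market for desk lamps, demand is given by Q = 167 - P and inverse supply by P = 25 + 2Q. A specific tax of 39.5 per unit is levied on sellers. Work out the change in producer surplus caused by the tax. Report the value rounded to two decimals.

Rewriting demand in inverse form: P = 167 - Q.
Pre-tax equilibrium: 167 - Q = 25 + 2Q gives Q* = 47.3333, P* = 119.6667.
With the tax, sellers need 39.5 more per unit: 167 - Q = 25 + 2Q + 39.5, so Q_t = 34.1667. Buyers pay P_b = 132.8333; sellers receive P_s = P_b - 39.5 = 93.3333.
PS falls from (1/2)(47.3333)(94.6667) = 2240.4444 to (1/2)(34.1667)(68.3333) = 1167.3611, a change of -1073.0833.

-1073.08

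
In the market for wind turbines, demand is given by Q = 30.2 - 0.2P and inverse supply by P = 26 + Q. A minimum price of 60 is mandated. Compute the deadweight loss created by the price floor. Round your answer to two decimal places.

20.80

Rewriting demand in inverse form: P = 151 - 5Q.
Free-market equilibrium: 151 - 5Q = 26 + Q gives Q* = 20.8333, P* = 46.8333.
At P = 60, buyers demand (151 - 60)/5 = 18.2 while sellers would supply more, so the quantity traded is 18.2 at price 60.
At Q = 18.2 the demand price is 60 and the supply price is 44.2. Deadweight loss is the triangle between the curves from 18.2 to 20.8333: (1/2)(60 - 44.2)(20.8333 - 18.2) = 20.8033.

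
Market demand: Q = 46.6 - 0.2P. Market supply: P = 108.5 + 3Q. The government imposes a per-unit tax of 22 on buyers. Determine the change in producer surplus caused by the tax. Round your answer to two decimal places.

-117.05

Rewriting demand in inverse form: P = 233 - 5Q.
Pre-tax equilibrium: 233 - 5Q = 108.5 + 3Q gives Q* = 15.5625, P* = 155.1875.
With the tax, buyers' net willingness to pay falls by 22: (233 - 22) - 5Q = 108.5 + 3Q, so Q_t = 12.8125. Buyers pay P_b = 168.9375; sellers receive P_s = P_b - 22 = 146.9375.
Producers lose the trapezoid between P_s and P* out to Q_t plus the triangle from Q_t to Q*: change in PS = 246.2402 - 363.2871 = -117.0469.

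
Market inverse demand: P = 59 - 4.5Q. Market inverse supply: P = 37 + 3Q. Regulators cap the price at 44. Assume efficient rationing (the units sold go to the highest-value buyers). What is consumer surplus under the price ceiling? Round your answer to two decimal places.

22.75

Free-market equilibrium: 59 - 4.5Q = 37 + 3Q gives Q* = 2.9333, P* = 45.8.
At the ceiling price 44, quantity supplied is (44 - 37)/3 = 2.3333; supply is the short side, so Q = 2.3333 trades at P = 44.
The demand price at Q = 2.3333 is 48.5. CS is the trapezoid between demand and 44 over [0, 2.3333]: (1/2)[(59 - 44) + (48.5 - 44)](2.3333) = 22.75.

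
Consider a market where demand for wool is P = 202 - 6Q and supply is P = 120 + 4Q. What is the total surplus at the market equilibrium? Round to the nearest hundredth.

Setting demand equal to supply, 82 = 10Q, so Q* = 8.2 and P* = 152.8.
Total surplus is the full triangle between the curves from 0 to Q*: (1/2)(8.2)(202 - 120) = 336.2.

336.20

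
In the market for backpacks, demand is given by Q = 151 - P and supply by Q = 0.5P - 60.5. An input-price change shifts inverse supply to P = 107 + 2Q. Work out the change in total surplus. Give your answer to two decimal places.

Rewriting demand in inverse form: P = 151 - Q.
Rewriting supply in inverse form: P = 121 + 2Q.
Initial equilibrium: Q_0 = 10, P_0 = 141; CS_0 = (1/2)(10)(10) = 50, PS_0 = (1/2)(10)(20) = 100.
New equilibrium: 151 - Q = 107 + 2Q gives Q_1 = 14.6667, P_1 = 136.3333; CS_1 = 107.5556, PS_1 = 215.1111.
Change in total surplus = (107.5556 + 215.1111) - (50 + 100) = 172.6667.

172.67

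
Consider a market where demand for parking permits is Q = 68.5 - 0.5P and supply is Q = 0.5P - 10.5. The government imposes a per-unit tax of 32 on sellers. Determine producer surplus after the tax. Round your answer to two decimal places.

441.00

Rewriting demand in inverse form: P = 137 - 2Q.
Rewriting supply in inverse form: P = 21 + 2Q.
Without the tax, 137 - 2Q = 21 + 2Q so Q* = 29 and P* = 79.
With the tax, sellers need 32 more per unit: 137 - 2Q = 21 + 2Q + 32, so Q_t = 21. Buyers pay P_b = 95; sellers receive P_s = P_b - 32 = 63.
Producer surplus is the triangle above supply below P_s: (1/2)(21)(63 - 21) = 441.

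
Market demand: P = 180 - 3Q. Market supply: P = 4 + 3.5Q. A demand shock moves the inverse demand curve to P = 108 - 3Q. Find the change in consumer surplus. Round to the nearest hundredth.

Initial equilibrium: Q_0 = 27.0769, P_0 = 98.7692; CS_0 = (1/2)(27.0769)(81.2308) = 1099.7396, PS_0 = (1/2)(27.0769)(94.7692) = 1283.0296.
New equilibrium: 108 - 3Q = 4 + 3.5Q gives Q_1 = 16, P_1 = 60; CS_1 = 384, PS_1 = 448.
Change in consumer surplus = 384 - 1099.7396 = -715.7396.

-715.74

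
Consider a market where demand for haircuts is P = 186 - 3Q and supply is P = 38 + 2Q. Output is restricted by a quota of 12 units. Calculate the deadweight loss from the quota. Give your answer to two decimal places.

Without the quota, 186 - 3Q = 38 + 2Q gives Q* = 29.6.
At Q = 12 the demand price is 186 - 3(12) = 150 and the supply price is 38 + 2(12) = 62.
Deadweight loss is the triangle between the curves from 12 to 29.6: (1/2)(150 - 62)(29.6 - 12) = 774.4.

774.40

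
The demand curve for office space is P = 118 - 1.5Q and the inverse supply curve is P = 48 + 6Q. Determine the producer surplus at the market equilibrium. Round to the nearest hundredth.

261.33

Setting demand equal to supply, 70 = 7.5Q, so Q* = 9.3333 and P* = 104.
Producer surplus is the triangle above supply below P*: (1/2)(9.3333)(104 - 48) = (1/2)(9.3333)(56) = 261.3333.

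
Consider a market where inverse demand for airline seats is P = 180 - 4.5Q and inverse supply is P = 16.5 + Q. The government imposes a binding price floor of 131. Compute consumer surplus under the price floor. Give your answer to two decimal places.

266.78

Without the control, 180 - 4.5Q = 16.5 + Q so Q* = 29.7273 and P* = 46.2273.
At the floor price 131, quantity demanded is (180 - 131)/4.5 = 10.8889; demand is the short side, so Q = 10.8889 trades at P = 131.
CS is the triangle under demand above 131: (1/2)(10.8889)(180 - 131) = 266.7778.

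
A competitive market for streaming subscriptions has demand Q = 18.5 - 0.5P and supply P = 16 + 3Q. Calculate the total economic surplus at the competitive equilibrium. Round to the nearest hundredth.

Rewriting demand in inverse form: P = 37 - 2Q.
Set 37 - 2Q = 16 + 3Q, which gives 21 = 5Q, so Q* = 4.2 and P* = 37 - 2(4.2) = 28.6.
CS = (1/2)(4.2)(8.4) = 17.64 and PS = (1/2)(4.2)(12.6) = 26.46, so total surplus = 44.1.

44.10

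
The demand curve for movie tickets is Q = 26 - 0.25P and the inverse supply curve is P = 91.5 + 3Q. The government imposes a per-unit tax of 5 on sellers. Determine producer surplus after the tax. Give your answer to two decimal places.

Rewriting demand in inverse form: P = 104 - 4Q.
Pre-tax equilibrium: 104 - 4Q = 91.5 + 3Q gives Q* = 1.7857, P* = 96.8571.
With the tax, sellers need 5 more per unit: 104 - 4Q = 91.5 + 3Q + 5, so Q_t = 1.0714. Buyers pay P_b = 99.7143; sellers receive P_s = P_b - 5 = 94.7143.
PS = (1/2)(Q_t)(P_s - 91.5) = (1/2)(1.0714)(3.2143) = 1.7219.

1.72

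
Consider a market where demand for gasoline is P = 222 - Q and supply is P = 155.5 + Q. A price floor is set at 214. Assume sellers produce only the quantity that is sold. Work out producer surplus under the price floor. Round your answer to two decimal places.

Without the control, 222 - Q = 155.5 + Q so Q* = 33.25 and P* = 188.75.
At P = 214, buyers demand (222 - 214)/1 = 8 while sellers would supply more, so the quantity traded is 8 at price 214.
The supply price at Q = 8 is 163.5. PS is the trapezoid between 214 and supply over [0, 8]: (1/2)[(214 - 155.5) + (214 - 163.5)](8) = 436.

436.00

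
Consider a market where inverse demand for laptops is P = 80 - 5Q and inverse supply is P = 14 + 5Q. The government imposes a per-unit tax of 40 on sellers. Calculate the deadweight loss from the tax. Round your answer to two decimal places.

80.00

Without the tax, 80 - 5Q = 14 + 5Q so Q* = 6.6 and P* = 47.
A tax on sellers shifts supply up by 40: 80 - 5Q = 14 + 5Q + 40, so Q_t = 2.6. Buyers pay P_b = 67; sellers receive P_s = P_b - 40 = 27.
The welfare triangle lost has base Q* - Q_t = 4 and height t = 40, so DWL = (1/2)(4)(40) = 80.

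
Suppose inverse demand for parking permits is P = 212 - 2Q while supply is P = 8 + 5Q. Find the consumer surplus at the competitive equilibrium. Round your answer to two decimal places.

Set 212 - 2Q = 8 + 5Q, which gives 204 = 7Q, so Q* = 29.1429 and P* = 212 - 2(29.1429) = 153.7143.
CS is the area between the demand curve and P* from 0 to Q*: (1/2)(29.1429)(58.2857) = 849.3061.

849.31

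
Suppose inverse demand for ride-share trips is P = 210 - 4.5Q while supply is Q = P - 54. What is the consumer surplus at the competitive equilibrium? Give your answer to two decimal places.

Rewriting supply in inverse form: P = 54 + Q.
Set 210 - 4.5Q = 54 + Q, which gives 156 = 5.5Q, so Q* = 28.3636 and P* = 210 - 4.5(28.3636) = 82.3636.
The demand choke price is 210, so CS = (1/2)(Q*)(210 - P*) = (1/2)(28.3636)(127.6364) = 1810.1157.

1810.12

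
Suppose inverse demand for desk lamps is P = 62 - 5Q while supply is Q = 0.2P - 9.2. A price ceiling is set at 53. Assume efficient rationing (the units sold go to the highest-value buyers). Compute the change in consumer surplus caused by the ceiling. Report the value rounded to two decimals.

1.30

Rewriting supply in inverse form: P = 46 + 5Q.
Without the control, 62 - 5Q = 46 + 5Q so Q* = 1.6 and P* = 54.
At the ceiling price 53, quantity supplied is (53 - 46)/5 = 1.4; supply is the short side, so Q = 1.4 trades at P = 53.
CS goes from (1/2)(1.6)(8) = 6.4 to 7.7 (computed as (62 - 53)(1.4) - (1/2)(5)(1.4)^2), a change of 1.3.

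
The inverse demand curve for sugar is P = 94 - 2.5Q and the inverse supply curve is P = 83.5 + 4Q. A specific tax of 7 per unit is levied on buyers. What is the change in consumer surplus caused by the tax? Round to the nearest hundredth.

-2.90

Pre-tax equilibrium: 94 - 2.5Q = 83.5 + 4Q gives Q* = 1.6154, P* = 89.9615.
A tax on buyers shifts demand down by 7: (94 - 7) - 2.5Q = 83.5 + 4Q, so Q_t = 0.5385. Buyers pay P_b = 92.6538; sellers receive P_s = P_b - 7 = 85.6538.
Consumers lose the trapezoid between P* and P_b out to Q_t plus the triangle from Q_t to Q*: change in CS = 0.3624 - 3.2618 = -2.8994.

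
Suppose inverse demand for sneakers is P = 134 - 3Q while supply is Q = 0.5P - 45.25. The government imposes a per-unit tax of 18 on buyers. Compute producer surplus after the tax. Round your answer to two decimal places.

26.01

Rewriting supply in inverse form: P = 90.5 + 2Q.
Without the tax, 134 - 3Q = 90.5 + 2Q so Q* = 8.7 and P* = 107.9.
A tax on buyers shifts demand down by 18: (134 - 18) - 3Q = 90.5 + 2Q, so Q_t = 5.1. Buyers pay P_b = 118.7; sellers receive P_s = P_b - 18 = 100.7.
PS = (1/2)(Q_t)(P_s - 90.5) = (1/2)(5.1)(10.2) = 26.01.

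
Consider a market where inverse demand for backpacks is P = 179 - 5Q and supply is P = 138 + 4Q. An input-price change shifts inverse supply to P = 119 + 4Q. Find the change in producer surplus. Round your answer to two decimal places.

47.38

Initial equilibrium: Q_0 = 4.5556, P_0 = 156.2222; CS_0 = (1/2)(4.5556)(22.7778) = 51.8827, PS_0 = (1/2)(4.5556)(18.2222) = 41.5062.
New equilibrium: 179 - 5Q = 119 + 4Q gives Q_1 = 6.6667, P_1 = 145.6667; CS_1 = 111.1111, PS_1 = 88.8889.
Change in producer surplus = 88.8889 - 41.5062 = 47.3827.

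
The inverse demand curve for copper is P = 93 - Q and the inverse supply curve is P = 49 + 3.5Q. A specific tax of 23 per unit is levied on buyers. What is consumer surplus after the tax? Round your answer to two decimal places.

10.89

Without the tax, 93 - Q = 49 + 3.5Q so Q* = 9.7778 and P* = 83.2222.
With the tax, buyers' net willingness to pay falls by 23: (93 - 23) - Q = 49 + 3.5Q, so Q_t = 4.6667. Buyers pay P_b = 88.3333; sellers receive P_s = P_b - 23 = 65.3333.
Consumer surplus is the triangle under demand above P_b: (1/2)(4.6667)(93 - 88.3333) = 10.8889.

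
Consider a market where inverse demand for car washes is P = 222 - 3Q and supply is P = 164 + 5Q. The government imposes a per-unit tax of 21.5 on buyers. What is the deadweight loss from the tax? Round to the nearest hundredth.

28.89

Without the tax, 222 - 3Q = 164 + 5Q so Q* = 7.25 and P* = 200.25.
A tax on buyers shifts demand down by 21.5: (222 - 21.5) - 3Q = 164 + 5Q, so Q_t = 4.5625. Buyers pay P_b = 208.3125; sellers receive P_s = P_b - 21.5 = 186.8125.
Deadweight loss is the triangle between the curves from Q_t to Q*: (1/2)(7.25 - 4.5625)(21.5) = 28.8906.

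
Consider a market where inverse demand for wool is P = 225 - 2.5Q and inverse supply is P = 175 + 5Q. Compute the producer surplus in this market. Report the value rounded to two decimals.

Equilibrium: 225 - 2.5Q = 175 + 5Q, so Q* = 6.6667 and P* = 208.3333.
PS is the area between P* and the supply curve from 0 to Q*: (1/2)(6.6667)(33.3333) = 111.1111.

111.11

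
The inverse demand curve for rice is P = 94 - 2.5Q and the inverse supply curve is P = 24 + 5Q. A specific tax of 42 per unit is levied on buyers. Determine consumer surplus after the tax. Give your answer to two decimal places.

17.42

Pre-tax equilibrium: 94 - 2.5Q = 24 + 5Q gives Q* = 9.3333, P* = 70.6667.
A tax on buyers shifts demand down by 42: (94 - 42) - 2.5Q = 24 + 5Q, so Q_t = 3.7333. Buyers pay P_b = 84.6667; sellers receive P_s = P_b - 42 = 42.6667.
Consumer surplus is the triangle under demand above P_b: (1/2)(3.7333)(94 - 84.6667) = 17.4222.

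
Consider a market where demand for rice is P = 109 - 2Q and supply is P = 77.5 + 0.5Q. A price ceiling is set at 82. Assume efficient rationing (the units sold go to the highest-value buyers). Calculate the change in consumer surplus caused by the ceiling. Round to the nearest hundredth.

Without the control, 109 - 2Q = 77.5 + 0.5Q so Q* = 12.6 and P* = 83.8.
At P = 82, sellers supply (82 - 77.5)/0.5 = 9 while buyers want more, so the quantity traded is 9 at price 82.
CS goes from (1/2)(12.6)(25.2) = 158.76 to 162 (computed as (109 - 82)(9) - (1/2)(2)(9)^2), a change of 3.24.

3.24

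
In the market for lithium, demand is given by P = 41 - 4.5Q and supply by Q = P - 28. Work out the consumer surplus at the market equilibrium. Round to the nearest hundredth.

12.57

Rewriting supply in inverse form: P = 28 + Q.
Set 41 - 4.5Q = 28 + Q, which gives 13 = 5.5Q, so Q* = 2.3636 and P* = 41 - 4.5(2.3636) = 30.3636.
The demand choke price is 41, so CS = (1/2)(Q*)(41 - P*) = (1/2)(2.3636)(10.6364) = 12.5702.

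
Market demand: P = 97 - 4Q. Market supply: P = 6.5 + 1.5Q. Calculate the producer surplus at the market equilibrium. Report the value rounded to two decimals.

203.06

Set 97 - 4Q = 6.5 + 1.5Q, which gives 90.5 = 5.5Q, so Q* = 16.4545 and P* = 97 - 4(16.4545) = 31.1818.
PS is the area between P* and the supply curve from 0 to Q*: (1/2)(16.4545)(24.6818) = 203.064.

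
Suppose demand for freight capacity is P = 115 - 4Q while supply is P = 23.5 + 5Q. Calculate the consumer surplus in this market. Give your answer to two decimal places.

206.72

Equilibrium: 115 - 4Q = 23.5 + 5Q, so Q* = 10.1667 and P* = 74.3333.
CS is the area between the demand curve and P* from 0 to Q*: (1/2)(10.1667)(40.6667) = 206.7222.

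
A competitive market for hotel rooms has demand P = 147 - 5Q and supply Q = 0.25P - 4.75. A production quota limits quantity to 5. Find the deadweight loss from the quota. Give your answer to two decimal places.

Rewriting supply in inverse form: P = 19 + 4Q.
Unrestricted equilibrium: Q* = (147 - 19)/(5 + 4) = 14.2222.
At Q = 5 the demand price is 147 - 5(5) = 122 and the supply price is 19 + 4(5) = 39.
Deadweight loss is the triangle between the curves from 5 to 14.2222: (1/2)(122 - 39)(14.2222 - 5) = 382.7222.

382.72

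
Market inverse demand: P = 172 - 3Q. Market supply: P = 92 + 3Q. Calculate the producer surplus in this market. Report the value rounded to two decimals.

Equilibrium: 172 - 3Q = 92 + 3Q, so Q* = 13.3333 and P* = 132.
Producer surplus is the triangle above supply below P*: (1/2)(13.3333)(132 - 92) = (1/2)(13.3333)(40) = 266.6667.

266.67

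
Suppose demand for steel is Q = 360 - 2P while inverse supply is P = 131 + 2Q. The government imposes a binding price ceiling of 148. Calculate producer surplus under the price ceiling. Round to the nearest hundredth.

Rewriting demand in inverse form: P = 180 - 0.5Q.
Without the control, 180 - 0.5Q = 131 + 2Q so Q* = 19.6 and P* = 170.2.
At the ceiling price 148, quantity supplied is (148 - 131)/2 = 8.5; supply is the short side, so Q = 8.5 trades at P = 148.
PS is the triangle above supply below 148: (1/2)(8.5)(148 - 131) = 72.25.

72.25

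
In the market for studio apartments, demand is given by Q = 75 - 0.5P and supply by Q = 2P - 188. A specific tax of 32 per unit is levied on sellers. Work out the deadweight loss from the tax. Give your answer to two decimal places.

Rewriting demand in inverse form: P = 150 - 2Q.
Rewriting supply in inverse form: P = 94 + 0.5Q.
Without the tax, 150 - 2Q = 94 + 0.5Q so Q* = 22.4 and P* = 105.2.
With the tax, sellers need 32 more per unit: 150 - 2Q = 94 + 0.5Q + 32, so Q_t = 9.6. Buyers pay P_b = 130.8; sellers receive P_s = P_b - 32 = 98.8.
The welfare triangle lost has base Q* - Q_t = 12.8 and height t = 32, so DWL = (1/2)(12.8)(32) = 204.8.

204.80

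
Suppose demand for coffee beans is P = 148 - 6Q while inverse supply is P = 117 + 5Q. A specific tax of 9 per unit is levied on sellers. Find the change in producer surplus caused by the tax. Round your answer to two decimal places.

Without the tax, 148 - 6Q = 117 + 5Q so Q* = 2.8182 and P* = 131.0909.
A tax on sellers shifts supply up by 9: 148 - 6Q = 117 + 5Q + 9, so Q_t = 2. Buyers pay P_b = 136; sellers receive P_s = P_b - 9 = 127.
PS falls from (1/2)(2.8182)(14.0909) = 19.8554 to (1/2)(2)(10) = 10, a change of -9.8554.

-9.86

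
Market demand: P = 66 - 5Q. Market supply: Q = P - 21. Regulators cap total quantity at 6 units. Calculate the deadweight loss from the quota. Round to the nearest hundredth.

6.75

Rewriting supply in inverse form: P = 21 + Q.
Unrestricted equilibrium: Q* = (66 - 21)/(5 + 1) = 7.5.
At Q = 6 the demand price is 66 - 5(6) = 36 and the supply price is 21 + (6) = 27.
Deadweight loss is the triangle between the curves from 6 to 7.5: (1/2)(36 - 27)(7.5 - 6) = 6.75.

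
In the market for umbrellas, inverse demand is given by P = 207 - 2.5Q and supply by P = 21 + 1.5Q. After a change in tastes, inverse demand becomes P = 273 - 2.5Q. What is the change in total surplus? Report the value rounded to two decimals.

Initial equilibrium: Q_0 = 46.5, P_0 = 90.75; CS_0 = (1/2)(46.5)(116.25) = 2702.8125, PS_0 = (1/2)(46.5)(69.75) = 1621.6875.
New equilibrium: 273 - 2.5Q = 21 + 1.5Q gives Q_1 = 63, P_1 = 115.5; CS_1 = 4961.25, PS_1 = 2976.75.
Change in total surplus = (4961.25 + 2976.75) - (2702.8125 + 1621.6875) = 3613.5.

3613.50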